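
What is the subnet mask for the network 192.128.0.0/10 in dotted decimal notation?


/10 means 10 network bits, 22 host bits
Binary: 11111111110000000000000000000000
Mask: 255.192.0.0


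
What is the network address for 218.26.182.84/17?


IP:   11011010.00011010.10110110.01010100
Mask: 11111111.11111111.10000000.00000000
AND operation:
Net:  11011010.00011010.10000000.00000000
Network: 218.26.128.0/17


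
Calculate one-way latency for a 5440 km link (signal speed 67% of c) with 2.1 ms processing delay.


Speed = 0.67 * 3e5 km/s = 201000 km/s
Propagation delay = 5440 / 201000 = 0.0271 s = 27.0647 ms
Processing delay = 2.1 ms
Total one-way latency = 29.1647 ms


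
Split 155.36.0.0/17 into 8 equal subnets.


New prefix = 17 + 3 = 20
Each subnet has 4096 addresses
  155.36.0.0/20
  155.36.16.0/20
  155.36.32.0/20
  155.36.48.0/20
  155.36.64.0/20
  155.36.80.0/20
  155.36.96.0/20
  155.36.112.0/20
Subnets: 155.36.0.0/20, 155.36.16.0/20, 155.36.32.0/20, 155.36.48.0/20, 155.36.64.0/20, 155.36.80.0/20, 155.36.96.0/20, 155.36.112.0/20


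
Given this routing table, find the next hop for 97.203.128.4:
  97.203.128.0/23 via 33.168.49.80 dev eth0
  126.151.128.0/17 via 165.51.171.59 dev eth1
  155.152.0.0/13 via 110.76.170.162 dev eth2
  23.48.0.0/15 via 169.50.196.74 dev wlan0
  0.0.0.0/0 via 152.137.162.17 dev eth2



Longest prefix match for 97.203.128.4:
  /23 97.203.128.0: MATCH
  /17 126.151.128.0: no
  /13 155.152.0.0: no
  /15 23.48.0.0: no
  /0 0.0.0.0: MATCH
Selected: next-hop 33.168.49.80 via eth0 (matched /23)


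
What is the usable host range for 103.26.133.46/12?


Network: 103.16.0.0
Broadcast: 103.31.255.255
First usable = network + 1
Last usable = broadcast - 1
Range: 103.16.0.1 to 103.31.255.254


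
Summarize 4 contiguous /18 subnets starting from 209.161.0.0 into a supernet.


Original prefix: /18
Number of subnets: 4 = 2^2
New prefix = 18 - 2 = 16
Supernet: 209.161.0.0/16


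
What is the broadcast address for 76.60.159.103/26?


Network: 76.60.159.64/26
Host bits = 6
Set all host bits to 1:
Broadcast: 76.60.159.127


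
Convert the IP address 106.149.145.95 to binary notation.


106 = 01101010
149 = 10010101
145 = 10010001
95 = 01011111
Binary: 01101010.10010101.10010001.01011111


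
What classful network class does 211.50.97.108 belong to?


First octet: 211
Binary: 11010011
110xxxxx -> Class C (192-223)
Class C, default mask 255.255.255.0 (/24)


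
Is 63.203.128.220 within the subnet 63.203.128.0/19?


Subnet network: 63.203.128.0
Test IP AND mask: 63.203.128.0
Yes, 63.203.128.220 is in 63.203.128.0/19


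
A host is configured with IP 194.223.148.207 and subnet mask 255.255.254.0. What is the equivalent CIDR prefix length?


Binary: 11111111.11111111.11111110.00000000
Count leading 1s
Prefix: /23


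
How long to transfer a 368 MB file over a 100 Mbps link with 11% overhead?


Effective throughput = 100 * (1 - 11/100) = 89 Mbps
File size in Mb = 368 * 8 = 2944 Mb
Time = 2944 / 89
Time = 33.0787 seconds


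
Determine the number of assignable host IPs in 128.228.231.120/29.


Host bits = 32 - 29 = 3
Total addresses = 2^3 = 8
Usable = total - 2 (network and broadcast)
Usable hosts: 6


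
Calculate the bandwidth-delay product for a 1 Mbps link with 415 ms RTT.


BDP = bandwidth * RTT
= 1 Mbps * 415 ms
= 1 * 1e6 * 415 / 1000 bits
= 415000 bits
= 51875 bytes
= 50.6592 KB
BDP = 415000 bits (51875 bytes)


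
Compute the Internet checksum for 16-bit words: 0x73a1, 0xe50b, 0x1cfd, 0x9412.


Sum all words (with carry folding):
+ 0x73a1 = 0x73a1
+ 0xe50b = 0x58ad
+ 0x1cfd = 0x75aa
+ 0x9412 = 0x09bd
One's complement: ~0x09bd
Checksum = 0xf642


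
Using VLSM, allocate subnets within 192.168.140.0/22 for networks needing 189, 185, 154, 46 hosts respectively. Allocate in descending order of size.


189 hosts -> /24 (254 usable): 192.168.140.0/24
185 hosts -> /24 (254 usable): 192.168.141.0/24
154 hosts -> /24 (254 usable): 192.168.142.0/24
46 hosts -> /26 (62 usable): 192.168.143.0/26
Allocation: 192.168.140.0/24 (189 hosts, 254 usable); 192.168.141.0/24 (185 hosts, 254 usable); 192.168.142.0/24 (154 hosts, 254 usable); 192.168.143.0/26 (46 hosts, 62 usable)


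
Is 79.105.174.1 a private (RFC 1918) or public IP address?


RFC 1918 private ranges:
  10.0.0.0/8 (10.0.0.0 - 10.255.255.255)
  172.16.0.0/12 (172.16.0.0 - 172.31.255.255)
  192.168.0.0/16 (192.168.0.0 - 192.168.255.255)
Public (not in any RFC 1918 range)


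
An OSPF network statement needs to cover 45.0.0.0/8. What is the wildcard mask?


Subnet mask: 255.0.0.0
Wildcard = 255.255.255.255 - subnet mask
255 - 255 = 0
255 - 0 = 255
255 - 0 = 255
255 - 0 = 255
Wildcard: 0.255.255.255


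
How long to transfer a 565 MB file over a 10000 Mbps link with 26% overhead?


Effective throughput = 10000 * (1 - 26/100) = 7400 Mbps
File size in Mb = 565 * 8 = 4520 Mb
Time = 4520 / 7400
Time = 0.6108 seconds


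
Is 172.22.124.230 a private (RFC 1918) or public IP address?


RFC 1918 private ranges:
  10.0.0.0/8 (10.0.0.0 - 10.255.255.255)
  172.16.0.0/12 (172.16.0.0 - 172.31.255.255)
  192.168.0.0/16 (192.168.0.0 - 192.168.255.255)
Private (in 172.16.0.0/12)


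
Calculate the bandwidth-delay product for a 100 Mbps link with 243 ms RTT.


BDP = bandwidth * RTT
= 100 Mbps * 243 ms
= 100 * 1e6 * 243 / 1000 bits
= 24300000 bits
= 3037500 bytes
= 2966.3086 KB
BDP = 24300000 bits (3037500 bytes)


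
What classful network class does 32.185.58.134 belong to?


First octet: 32
Binary: 00100000
0xxxxxxx -> Class A (1-126)
Class A, default mask 255.0.0.0 (/8)


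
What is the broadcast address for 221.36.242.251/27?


Network: 221.36.242.224/27
Host bits = 5
Set all host bits to 1:
Broadcast: 221.36.242.255


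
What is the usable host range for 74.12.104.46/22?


Network: 74.12.104.0
Broadcast: 74.12.107.255
First usable = network + 1
Last usable = broadcast - 1
Range: 74.12.104.1 to 74.12.107.254


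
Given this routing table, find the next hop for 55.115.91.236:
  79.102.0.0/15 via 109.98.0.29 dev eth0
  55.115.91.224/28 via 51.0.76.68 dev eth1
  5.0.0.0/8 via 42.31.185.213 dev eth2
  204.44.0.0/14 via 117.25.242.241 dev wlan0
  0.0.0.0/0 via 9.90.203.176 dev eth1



Longest prefix match for 55.115.91.236:
  /15 79.102.0.0: no
  /28 55.115.91.224: MATCH
  /8 5.0.0.0: no
  /14 204.44.0.0: no
  /0 0.0.0.0: MATCH
Selected: next-hop 51.0.76.68 via eth1 (matched /28)


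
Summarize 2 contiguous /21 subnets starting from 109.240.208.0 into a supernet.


Original prefix: /21
Number of subnets: 2 = 2^1
New prefix = 21 - 1 = 20
Supernet: 109.240.208.0/20


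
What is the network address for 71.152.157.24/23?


IP:   01000111.10011000.10011101.00011000
Mask: 11111111.11111111.11111110.00000000
AND operation:
Net:  01000111.10011000.10011100.00000000
Network: 71.152.156.0/23


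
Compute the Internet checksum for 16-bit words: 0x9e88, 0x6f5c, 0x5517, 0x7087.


Sum all words (with carry folding):
+ 0x9e88 = 0x9e88
+ 0x6f5c = 0x0de5
+ 0x5517 = 0x62fc
+ 0x7087 = 0xd383
One's complement: ~0xd383
Checksum = 0x2c7c


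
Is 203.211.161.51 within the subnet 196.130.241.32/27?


Subnet network: 196.130.241.32
Test IP AND mask: 203.211.161.32
No, 203.211.161.51 is not in 196.130.241.32/27


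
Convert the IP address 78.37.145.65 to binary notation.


78 = 01001110
37 = 00100101
145 = 10010001
65 = 01000001
Binary: 01001110.00100101.10010001.01000001


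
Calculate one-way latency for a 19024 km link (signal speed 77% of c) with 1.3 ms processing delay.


Speed = 0.77 * 3e5 km/s = 231000 km/s
Propagation delay = 19024 / 231000 = 0.0824 s = 82.355 ms
Processing delay = 1.3 ms
Total one-way latency = 83.655 ms


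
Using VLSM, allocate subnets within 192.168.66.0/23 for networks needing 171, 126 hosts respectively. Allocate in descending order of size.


171 hosts -> /24 (254 usable): 192.168.66.0/24
126 hosts -> /25 (126 usable): 192.168.67.0/25
Allocation: 192.168.66.0/24 (171 hosts, 254 usable); 192.168.67.0/25 (126 hosts, 126 usable)


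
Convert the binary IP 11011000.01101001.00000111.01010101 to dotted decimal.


11011000 = 216
01101001 = 105
00000111 = 7
01010101 = 85
IP: 216.105.7.85


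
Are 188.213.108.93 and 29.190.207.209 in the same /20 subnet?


Mask: 255.255.240.0
188.213.108.93 AND mask = 188.213.96.0
29.190.207.209 AND mask = 29.190.192.0
No, different subnets (188.213.96.0 vs 29.190.192.0)


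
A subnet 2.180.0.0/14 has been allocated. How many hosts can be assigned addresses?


Host bits = 32 - 14 = 18
Total addresses = 2^18 = 262144
Usable = total - 2 (network and broadcast)
Usable hosts: 262142


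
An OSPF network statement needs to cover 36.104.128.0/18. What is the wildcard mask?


Subnet mask: 255.255.192.0
Wildcard = 255.255.255.255 - subnet mask
255 - 255 = 0
255 - 255 = 0
255 - 192 = 63
255 - 0 = 255
Wildcard: 0.0.63.255


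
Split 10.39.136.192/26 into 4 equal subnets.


New prefix = 26 + 2 = 28
Each subnet has 16 addresses
  10.39.136.192/28
  10.39.136.208/28
  10.39.136.224/28
  10.39.136.240/28
Subnets: 10.39.136.192/28, 10.39.136.208/28, 10.39.136.224/28, 10.39.136.240/28


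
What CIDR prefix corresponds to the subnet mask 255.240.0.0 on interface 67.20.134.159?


Binary: 11111111.11110000.00000000.00000000
Count leading 1s
Prefix: /12


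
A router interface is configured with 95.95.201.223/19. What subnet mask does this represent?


/19 means 19 network bits, 13 host bits
Binary: 11111111111111111110000000000000
Mask: 255.255.224.0


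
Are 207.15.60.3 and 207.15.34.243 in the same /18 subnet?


Mask: 255.255.192.0
207.15.60.3 AND mask = 207.15.0.0
207.15.34.243 AND mask = 207.15.0.0
Yes, same subnet (207.15.0.0)


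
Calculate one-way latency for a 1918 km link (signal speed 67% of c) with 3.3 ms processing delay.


Speed = 0.67 * 3e5 km/s = 201000 km/s
Propagation delay = 1918 / 201000 = 0.0095 s = 9.5423 ms
Processing delay = 3.3 ms
Total one-way latency = 12.8423 ms


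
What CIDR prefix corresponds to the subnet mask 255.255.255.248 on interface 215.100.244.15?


Binary: 11111111.11111111.11111111.11111000
Count leading 1s
Prefix: /29


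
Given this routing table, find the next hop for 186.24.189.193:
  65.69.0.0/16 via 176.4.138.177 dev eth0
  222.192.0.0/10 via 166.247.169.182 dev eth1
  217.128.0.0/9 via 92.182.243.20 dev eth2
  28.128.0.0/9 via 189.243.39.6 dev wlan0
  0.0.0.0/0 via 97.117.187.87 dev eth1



Longest prefix match for 186.24.189.193:
  /16 65.69.0.0: no
  /10 222.192.0.0: no
  /9 217.128.0.0: no
  /9 28.128.0.0: no
  /0 0.0.0.0: MATCH
Selected: next-hop 97.117.187.87 via eth1 (matched /0)


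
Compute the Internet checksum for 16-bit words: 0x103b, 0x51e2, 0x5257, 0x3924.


Sum all words (with carry folding):
+ 0x103b = 0x103b
+ 0x51e2 = 0x621d
+ 0x5257 = 0xb474
+ 0x3924 = 0xed98
One's complement: ~0xed98
Checksum = 0x1267


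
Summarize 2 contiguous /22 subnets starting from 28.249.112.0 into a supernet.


Original prefix: /22
Number of subnets: 2 = 2^1
New prefix = 22 - 1 = 21
Supernet: 28.249.112.0/21


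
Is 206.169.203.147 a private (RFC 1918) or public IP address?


RFC 1918 private ranges:
  10.0.0.0/8 (10.0.0.0 - 10.255.255.255)
  172.16.0.0/12 (172.16.0.0 - 172.31.255.255)
  192.168.0.0/16 (192.168.0.0 - 192.168.255.255)
Public (not in any RFC 1918 range)


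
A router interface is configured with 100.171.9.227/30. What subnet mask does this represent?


/30 means 30 network bits, 2 host bits
Binary: 11111111111111111111111111111100
Mask: 255.255.255.252


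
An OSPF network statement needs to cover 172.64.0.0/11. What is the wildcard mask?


Subnet mask: 255.224.0.0
Wildcard = 255.255.255.255 - subnet mask
255 - 255 = 0
255 - 224 = 31
255 - 0 = 255
255 - 0 = 255
Wildcard: 0.31.255.255


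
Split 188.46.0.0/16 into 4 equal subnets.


New prefix = 16 + 2 = 18
Each subnet has 16384 addresses
  188.46.0.0/18
  188.46.64.0/18
  188.46.128.0/18
  188.46.192.0/18
Subnets: 188.46.0.0/18, 188.46.64.0/18, 188.46.128.0/18, 188.46.192.0/18


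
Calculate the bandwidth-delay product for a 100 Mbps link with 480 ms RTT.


BDP = bandwidth * RTT
= 100 Mbps * 480 ms
= 100 * 1e6 * 480 / 1000 bits
= 48000000 bits
= 6000000 bytes
= 5859.375 KB
BDP = 48000000 bits (6000000 bytes)


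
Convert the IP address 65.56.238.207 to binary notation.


65 = 01000001
56 = 00111000
238 = 11101110
207 = 11001111
Binary: 01000001.00111000.11101110.11001111


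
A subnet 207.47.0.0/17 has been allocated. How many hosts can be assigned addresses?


Host bits = 32 - 17 = 15
Total addresses = 2^15 = 32768
Usable = total - 2 (network and broadcast)
Usable hosts: 32766


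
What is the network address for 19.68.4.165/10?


IP:   00010011.01000100.00000100.10100101
Mask: 11111111.11000000.00000000.00000000
AND operation:
Net:  00010011.01000000.00000000.00000000
Network: 19.64.0.0/10


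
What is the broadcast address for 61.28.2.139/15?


Network: 61.28.0.0/15
Host bits = 17
Set all host bits to 1:
Broadcast: 61.29.255.255


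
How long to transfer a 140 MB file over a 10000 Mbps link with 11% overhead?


Effective throughput = 10000 * (1 - 11/100) = 8900 Mbps
File size in Mb = 140 * 8 = 1120 Mb
Time = 1120 / 8900
Time = 0.1258 seconds


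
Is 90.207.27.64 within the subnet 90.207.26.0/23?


Subnet network: 90.207.26.0
Test IP AND mask: 90.207.26.0
Yes, 90.207.27.64 is in 90.207.26.0/23


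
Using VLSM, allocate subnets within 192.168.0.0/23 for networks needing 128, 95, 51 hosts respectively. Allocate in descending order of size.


128 hosts -> /24 (254 usable): 192.168.0.0/24
95 hosts -> /25 (126 usable): 192.168.1.0/25
51 hosts -> /26 (62 usable): 192.168.1.128/26
Allocation: 192.168.0.0/24 (128 hosts, 254 usable); 192.168.1.0/25 (95 hosts, 126 usable); 192.168.1.128/26 (51 hosts, 62 usable)


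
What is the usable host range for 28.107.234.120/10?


Network: 28.64.0.0
Broadcast: 28.127.255.255
First usable = network + 1
Last usable = broadcast - 1
Range: 28.64.0.1 to 28.127.255.254


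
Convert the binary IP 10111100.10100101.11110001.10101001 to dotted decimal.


10111100 = 188
10100101 = 165
11110001 = 241
10101001 = 169
IP: 188.165.241.169


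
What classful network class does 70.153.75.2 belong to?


First octet: 70
Binary: 01000110
0xxxxxxx -> Class A (1-126)
Class A, default mask 255.0.0.0 (/8)


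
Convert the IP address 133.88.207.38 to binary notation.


133 = 10000101
88 = 01011000
207 = 11001111
38 = 00100110
Binary: 10000101.01011000.11001111.00100110


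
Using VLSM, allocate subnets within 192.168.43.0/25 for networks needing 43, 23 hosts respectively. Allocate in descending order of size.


43 hosts -> /26 (62 usable): 192.168.43.0/26
23 hosts -> /27 (30 usable): 192.168.43.64/27
Allocation: 192.168.43.0/26 (43 hosts, 62 usable); 192.168.43.64/27 (23 hosts, 30 usable)


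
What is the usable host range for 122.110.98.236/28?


Network: 122.110.98.224
Broadcast: 122.110.98.239
First usable = network + 1
Last usable = broadcast - 1
Range: 122.110.98.225 to 122.110.98.238


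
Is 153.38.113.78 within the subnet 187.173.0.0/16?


Subnet network: 187.173.0.0
Test IP AND mask: 153.38.0.0
No, 153.38.113.78 is not in 187.173.0.0/16


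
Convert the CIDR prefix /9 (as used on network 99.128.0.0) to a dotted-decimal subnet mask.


/9 means 9 network bits, 23 host bits
Binary: 11111111100000000000000000000000
Mask: 255.128.0.0


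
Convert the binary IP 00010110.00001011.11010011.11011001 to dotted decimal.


00010110 = 22
00001011 = 11
11010011 = 211
11011001 = 217
IP: 22.11.211.217


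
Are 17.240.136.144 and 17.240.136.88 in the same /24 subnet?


Mask: 255.255.255.0
17.240.136.144 AND mask = 17.240.136.0
17.240.136.88 AND mask = 17.240.136.0
Yes, same subnet (17.240.136.0)


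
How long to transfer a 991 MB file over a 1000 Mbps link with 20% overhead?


Effective throughput = 1000 * (1 - 20/100) = 800 Mbps
File size in Mb = 991 * 8 = 7928 Mb
Time = 7928 / 800
Time = 9.91 seconds


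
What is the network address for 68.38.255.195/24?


IP:   01000100.00100110.11111111.11000011
Mask: 11111111.11111111.11111111.00000000
AND operation:
Net:  01000100.00100110.11111111.00000000
Network: 68.38.255.0/24


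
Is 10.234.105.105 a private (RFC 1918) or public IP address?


RFC 1918 private ranges:
  10.0.0.0/8 (10.0.0.0 - 10.255.255.255)
  172.16.0.0/12 (172.16.0.0 - 172.31.255.255)
  192.168.0.0/16 (192.168.0.0 - 192.168.255.255)
Private (in 10.0.0.0/8)


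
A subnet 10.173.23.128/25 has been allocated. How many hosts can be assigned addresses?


Host bits = 32 - 25 = 7
Total addresses = 2^7 = 128
Usable = total - 2 (network and broadcast)
Usable hosts: 126


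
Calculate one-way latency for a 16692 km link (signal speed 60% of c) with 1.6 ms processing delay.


Speed = 0.6 * 3e5 km/s = 180000 km/s
Propagation delay = 16692 / 180000 = 0.0927 s = 92.7333 ms
Processing delay = 1.6 ms
Total one-way latency = 94.3333 ms


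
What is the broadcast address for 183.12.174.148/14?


Network: 183.12.0.0/14
Host bits = 18
Set all host bits to 1:
Broadcast: 183.15.255.255


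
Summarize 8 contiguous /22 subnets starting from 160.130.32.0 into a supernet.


Original prefix: /22
Number of subnets: 8 = 2^3
New prefix = 22 - 3 = 19
Supernet: 160.130.32.0/19


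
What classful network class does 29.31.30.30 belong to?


First octet: 29
Binary: 00011101
0xxxxxxx -> Class A (1-126)
Class A, default mask 255.0.0.0 (/8)


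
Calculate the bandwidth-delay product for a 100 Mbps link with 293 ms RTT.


BDP = bandwidth * RTT
= 100 Mbps * 293 ms
= 100 * 1e6 * 293 / 1000 bits
= 29300000 bits
= 3662500 bytes
= 3576.6602 KB
BDP = 29300000 bits (3662500 bytes)


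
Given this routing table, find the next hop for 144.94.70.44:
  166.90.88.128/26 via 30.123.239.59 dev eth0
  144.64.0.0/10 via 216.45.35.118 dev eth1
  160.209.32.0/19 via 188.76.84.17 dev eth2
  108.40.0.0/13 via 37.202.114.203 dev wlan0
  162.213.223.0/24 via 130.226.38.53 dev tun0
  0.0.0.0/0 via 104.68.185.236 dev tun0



Longest prefix match for 144.94.70.44:
  /26 166.90.88.128: no
  /10 144.64.0.0: MATCH
  /19 160.209.32.0: no
  /13 108.40.0.0: no
  /24 162.213.223.0: no
  /0 0.0.0.0: MATCH
Selected: next-hop 216.45.35.118 via eth1 (matched /10)


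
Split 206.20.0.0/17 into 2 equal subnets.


New prefix = 17 + 1 = 18
Each subnet has 16384 addresses
  206.20.0.0/18
  206.20.64.0/18
Subnets: 206.20.0.0/18, 206.20.64.0/18


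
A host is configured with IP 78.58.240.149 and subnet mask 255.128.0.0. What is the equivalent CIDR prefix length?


Binary: 11111111.10000000.00000000.00000000
Count leading 1s
Prefix: /9


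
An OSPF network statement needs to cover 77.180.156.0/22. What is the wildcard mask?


Subnet mask: 255.255.252.0
Wildcard = 255.255.255.255 - subnet mask
255 - 255 = 0
255 - 255 = 0
255 - 252 = 3
255 - 0 = 255
Wildcard: 0.0.3.255


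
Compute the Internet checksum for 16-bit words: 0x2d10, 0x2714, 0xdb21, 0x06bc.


Sum all words (with carry folding):
+ 0x2d10 = 0x2d10
+ 0x2714 = 0x5424
+ 0xdb21 = 0x2f46
+ 0x06bc = 0x3602
One's complement: ~0x3602
Checksum = 0xc9fd


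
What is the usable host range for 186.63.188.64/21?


Network: 186.63.184.0
Broadcast: 186.63.191.255
First usable = network + 1
Last usable = broadcast - 1
Range: 186.63.184.1 to 186.63.191.254


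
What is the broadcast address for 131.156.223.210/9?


Network: 131.128.0.0/9
Host bits = 23
Set all host bits to 1:
Broadcast: 131.255.255.255


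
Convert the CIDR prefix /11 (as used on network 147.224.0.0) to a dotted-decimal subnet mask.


/11 means 11 network bits, 21 host bits
Binary: 11111111111000000000000000000000
Mask: 255.224.0.0


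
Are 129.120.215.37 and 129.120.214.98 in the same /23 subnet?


Mask: 255.255.254.0
129.120.215.37 AND mask = 129.120.214.0
129.120.214.98 AND mask = 129.120.214.0
Yes, same subnet (129.120.214.0)


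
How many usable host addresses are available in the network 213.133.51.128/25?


Host bits = 32 - 25 = 7
Total addresses = 2^7 = 128
Usable = total - 2 (network and broadcast)
Usable hosts: 126


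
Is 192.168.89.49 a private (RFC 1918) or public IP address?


RFC 1918 private ranges:
  10.0.0.0/8 (10.0.0.0 - 10.255.255.255)
  172.16.0.0/12 (172.16.0.0 - 172.31.255.255)
  192.168.0.0/16 (192.168.0.0 - 192.168.255.255)
Private (in 192.168.0.0/16)


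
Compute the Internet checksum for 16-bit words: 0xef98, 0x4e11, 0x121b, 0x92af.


Sum all words (with carry folding):
+ 0xef98 = 0xef98
+ 0x4e11 = 0x3daa
+ 0x121b = 0x4fc5
+ 0x92af = 0xe274
One's complement: ~0xe274
Checksum = 0x1d8b


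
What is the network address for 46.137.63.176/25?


IP:   00101110.10001001.00111111.10110000
Mask: 11111111.11111111.11111111.10000000
AND operation:
Net:  00101110.10001001.00111111.10000000
Network: 46.137.63.128/25


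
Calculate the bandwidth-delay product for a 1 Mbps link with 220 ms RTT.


BDP = bandwidth * RTT
= 1 Mbps * 220 ms
= 1 * 1e6 * 220 / 1000 bits
= 220000 bits
= 27500 bytes
= 26.8555 KB
BDP = 220000 bits (27500 bytes)


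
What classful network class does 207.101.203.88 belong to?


First octet: 207
Binary: 11001111
110xxxxx -> Class C (192-223)
Class C, default mask 255.255.255.0 (/24)


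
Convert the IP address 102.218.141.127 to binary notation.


102 = 01100110
218 = 11011010
141 = 10001101
127 = 01111111
Binary: 01100110.11011010.10001101.01111111


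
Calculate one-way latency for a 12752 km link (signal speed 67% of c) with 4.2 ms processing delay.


Speed = 0.67 * 3e5 km/s = 201000 km/s
Propagation delay = 12752 / 201000 = 0.0634 s = 63.4428 ms
Processing delay = 4.2 ms
Total one-way latency = 67.6428 ms


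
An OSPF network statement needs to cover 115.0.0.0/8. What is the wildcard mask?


Subnet mask: 255.0.0.0
Wildcard = 255.255.255.255 - subnet mask
255 - 255 = 0
255 - 0 = 255
255 - 0 = 255
255 - 0 = 255
Wildcard: 0.255.255.255


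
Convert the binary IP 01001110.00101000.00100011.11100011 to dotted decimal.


01001110 = 78
00101000 = 40
00100011 = 35
11100011 = 227
IP: 78.40.35.227


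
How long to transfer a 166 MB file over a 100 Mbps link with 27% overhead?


Effective throughput = 100 * (1 - 27/100) = 73 Mbps
File size in Mb = 166 * 8 = 1328 Mb
Time = 1328 / 73
Time = 18.1918 seconds


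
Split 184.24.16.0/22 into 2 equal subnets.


New prefix = 22 + 1 = 23
Each subnet has 512 addresses
  184.24.16.0/23
  184.24.18.0/23
Subnets: 184.24.16.0/23, 184.24.18.0/23


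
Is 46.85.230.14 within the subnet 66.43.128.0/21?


Subnet network: 66.43.128.0
Test IP AND mask: 46.85.224.0
No, 46.85.230.14 is not in 66.43.128.0/21


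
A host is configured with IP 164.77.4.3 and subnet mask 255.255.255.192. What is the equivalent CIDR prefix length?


Binary: 11111111.11111111.11111111.11000000
Count leading 1s
Prefix: /26


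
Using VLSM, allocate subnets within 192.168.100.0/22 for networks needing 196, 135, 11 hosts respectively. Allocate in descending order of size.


196 hosts -> /24 (254 usable): 192.168.100.0/24
135 hosts -> /24 (254 usable): 192.168.101.0/24
11 hosts -> /28 (14 usable): 192.168.102.0/28
Allocation: 192.168.100.0/24 (196 hosts, 254 usable); 192.168.101.0/24 (135 hosts, 254 usable); 192.168.102.0/28 (11 hosts, 14 usable)


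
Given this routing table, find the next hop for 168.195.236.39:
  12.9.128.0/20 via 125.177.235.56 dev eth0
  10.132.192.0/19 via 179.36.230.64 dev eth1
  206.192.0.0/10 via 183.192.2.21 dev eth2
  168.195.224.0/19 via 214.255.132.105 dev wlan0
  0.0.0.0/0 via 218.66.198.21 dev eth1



Longest prefix match for 168.195.236.39:
  /20 12.9.128.0: no
  /19 10.132.192.0: no
  /10 206.192.0.0: no
  /19 168.195.224.0: MATCH
  /0 0.0.0.0: MATCH
Selected: next-hop 214.255.132.105 via wlan0 (matched /19)


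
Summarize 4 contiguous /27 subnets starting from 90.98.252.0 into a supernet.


Original prefix: /27
Number of subnets: 4 = 2^2
New prefix = 27 - 2 = 25
Supernet: 90.98.252.0/25


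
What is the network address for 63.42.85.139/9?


IP:   00111111.00101010.01010101.10001011
Mask: 11111111.10000000.00000000.00000000
AND operation:
Net:  00111111.00000000.00000000.00000000
Network: 63.0.0.0/9


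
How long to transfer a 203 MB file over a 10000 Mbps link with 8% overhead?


Effective throughput = 10000 * (1 - 8/100) = 9200 Mbps
File size in Mb = 203 * 8 = 1624 Mb
Time = 1624 / 9200
Time = 0.1765 seconds


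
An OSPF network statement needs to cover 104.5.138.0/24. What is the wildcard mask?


Subnet mask: 255.255.255.0
Wildcard = 255.255.255.255 - subnet mask
255 - 255 = 0
255 - 255 = 0
255 - 255 = 0
255 - 0 = 255
Wildcard: 0.0.0.255


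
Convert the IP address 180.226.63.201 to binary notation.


180 = 10110100
226 = 11100010
63 = 00111111
201 = 11001001
Binary: 10110100.11100010.00111111.11001001


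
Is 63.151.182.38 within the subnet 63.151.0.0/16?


Subnet network: 63.151.0.0
Test IP AND mask: 63.151.0.0
Yes, 63.151.182.38 is in 63.151.0.0/16


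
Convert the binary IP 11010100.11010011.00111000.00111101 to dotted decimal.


11010100 = 212
11010011 = 211
00111000 = 56
00111101 = 61
IP: 212.211.56.61


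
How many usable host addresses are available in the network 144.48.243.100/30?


Host bits = 32 - 30 = 2
Total addresses = 2^2 = 4
Usable = total - 2 (network and broadcast)
Usable hosts: 2


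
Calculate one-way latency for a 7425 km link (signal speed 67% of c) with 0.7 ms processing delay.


Speed = 0.67 * 3e5 km/s = 201000 km/s
Propagation delay = 7425 / 201000 = 0.0369 s = 36.9403 ms
Processing delay = 0.7 ms
Total one-way latency = 37.6403 ms


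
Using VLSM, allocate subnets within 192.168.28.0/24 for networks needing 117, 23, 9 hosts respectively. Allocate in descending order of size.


117 hosts -> /25 (126 usable): 192.168.28.0/25
23 hosts -> /27 (30 usable): 192.168.28.128/27
9 hosts -> /28 (14 usable): 192.168.28.160/28
Allocation: 192.168.28.0/25 (117 hosts, 126 usable); 192.168.28.128/27 (23 hosts, 30 usable); 192.168.28.160/28 (9 hosts, 14 usable)


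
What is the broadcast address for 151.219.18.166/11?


Network: 151.192.0.0/11
Host bits = 21
Set all host bits to 1:
Broadcast: 151.223.255.255


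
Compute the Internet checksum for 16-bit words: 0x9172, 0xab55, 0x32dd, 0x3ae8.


Sum all words (with carry folding):
+ 0x9172 = 0x9172
+ 0xab55 = 0x3cc8
+ 0x32dd = 0x6fa5
+ 0x3ae8 = 0xaa8d
One's complement: ~0xaa8d
Checksum = 0x5572


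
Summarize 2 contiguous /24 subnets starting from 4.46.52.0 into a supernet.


Original prefix: /24
Number of subnets: 2 = 2^1
New prefix = 24 - 1 = 23
Supernet: 4.46.52.0/23


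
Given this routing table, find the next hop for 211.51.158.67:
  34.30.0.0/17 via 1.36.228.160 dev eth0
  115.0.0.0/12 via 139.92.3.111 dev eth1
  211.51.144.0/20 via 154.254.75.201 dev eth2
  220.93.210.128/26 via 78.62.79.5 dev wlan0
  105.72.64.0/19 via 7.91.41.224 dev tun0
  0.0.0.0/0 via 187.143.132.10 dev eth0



Longest prefix match for 211.51.158.67:
  /17 34.30.0.0: no
  /12 115.0.0.0: no
  /20 211.51.144.0: MATCH
  /26 220.93.210.128: no
  /19 105.72.64.0: no
  /0 0.0.0.0: MATCH
Selected: next-hop 154.254.75.201 via eth2 (matched /20)


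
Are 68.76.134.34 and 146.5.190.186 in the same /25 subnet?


Mask: 255.255.255.128
68.76.134.34 AND mask = 68.76.134.0
146.5.190.186 AND mask = 146.5.190.128
No, different subnets (68.76.134.0 vs 146.5.190.128)


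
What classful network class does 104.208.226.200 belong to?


First octet: 104
Binary: 01101000
0xxxxxxx -> Class A (1-126)
Class A, default mask 255.0.0.0 (/8)


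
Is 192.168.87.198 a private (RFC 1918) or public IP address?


RFC 1918 private ranges:
  10.0.0.0/8 (10.0.0.0 - 10.255.255.255)
  172.16.0.0/12 (172.16.0.0 - 172.31.255.255)
  192.168.0.0/16 (192.168.0.0 - 192.168.255.255)
Private (in 192.168.0.0/16)


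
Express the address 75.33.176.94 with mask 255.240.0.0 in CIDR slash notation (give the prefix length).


Binary: 11111111.11110000.00000000.00000000
Count leading 1s
Prefix: /12


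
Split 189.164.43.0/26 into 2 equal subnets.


New prefix = 26 + 1 = 27
Each subnet has 32 addresses
  189.164.43.0/27
  189.164.43.32/27
Subnets: 189.164.43.0/27, 189.164.43.32/27


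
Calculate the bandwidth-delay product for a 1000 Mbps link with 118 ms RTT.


BDP = bandwidth * RTT
= 1000 Mbps * 118 ms
= 1000 * 1e6 * 118 / 1000 bits
= 118000000 bits
= 14750000 bytes
= 14404.2969 KB
BDP = 118000000 bits (14750000 bytes)


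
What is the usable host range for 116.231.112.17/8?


Network: 116.0.0.0
Broadcast: 116.255.255.255
First usable = network + 1
Last usable = broadcast - 1
Range: 116.0.0.1 to 116.255.255.254


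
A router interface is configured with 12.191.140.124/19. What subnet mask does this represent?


/19 means 19 network bits, 13 host bits
Binary: 11111111111111111110000000000000
Mask: 255.255.224.0


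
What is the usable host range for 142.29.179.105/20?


Network: 142.29.176.0
Broadcast: 142.29.191.255
First usable = network + 1
Last usable = broadcast - 1
Range: 142.29.176.1 to 142.29.191.254


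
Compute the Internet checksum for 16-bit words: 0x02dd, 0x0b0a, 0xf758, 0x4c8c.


Sum all words (with carry folding):
+ 0x02dd = 0x02dd
+ 0x0b0a = 0x0de7
+ 0xf758 = 0x0540
+ 0x4c8c = 0x51cc
One's complement: ~0x51cc
Checksum = 0xae33


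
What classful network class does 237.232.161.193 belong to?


First octet: 237
Binary: 11101101
1110xxxx -> Class D (224-239)
Class D (multicast), default mask N/A


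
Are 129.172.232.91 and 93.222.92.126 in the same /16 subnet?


Mask: 255.255.0.0
129.172.232.91 AND mask = 129.172.0.0
93.222.92.126 AND mask = 93.222.0.0
No, different subnets (129.172.0.0 vs 93.222.0.0)


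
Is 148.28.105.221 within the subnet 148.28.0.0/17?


Subnet network: 148.28.0.0
Test IP AND mask: 148.28.0.0
Yes, 148.28.105.221 is in 148.28.0.0/17


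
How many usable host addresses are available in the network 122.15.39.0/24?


Host bits = 32 - 24 = 8
Total addresses = 2^8 = 256
Usable = total - 2 (network and broadcast)
Usable hosts: 254


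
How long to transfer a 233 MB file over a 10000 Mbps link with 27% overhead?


Effective throughput = 10000 * (1 - 27/100) = 7300 Mbps
File size in Mb = 233 * 8 = 1864 Mb
Time = 1864 / 7300
Time = 0.2553 seconds


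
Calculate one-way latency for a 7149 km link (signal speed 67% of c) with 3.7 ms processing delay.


Speed = 0.67 * 3e5 km/s = 201000 km/s
Propagation delay = 7149 / 201000 = 0.0356 s = 35.5672 ms
Processing delay = 3.7 ms
Total one-way latency = 39.2672 ms


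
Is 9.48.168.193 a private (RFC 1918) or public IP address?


RFC 1918 private ranges:
  10.0.0.0/8 (10.0.0.0 - 10.255.255.255)
  172.16.0.0/12 (172.16.0.0 - 172.31.255.255)
  192.168.0.0/16 (192.168.0.0 - 192.168.255.255)
Public (not in any RFC 1918 range)


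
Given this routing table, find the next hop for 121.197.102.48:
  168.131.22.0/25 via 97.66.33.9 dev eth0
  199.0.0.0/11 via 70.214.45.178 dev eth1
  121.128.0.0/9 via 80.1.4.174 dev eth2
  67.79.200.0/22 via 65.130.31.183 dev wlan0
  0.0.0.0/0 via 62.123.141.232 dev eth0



Longest prefix match for 121.197.102.48:
  /25 168.131.22.0: no
  /11 199.0.0.0: no
  /9 121.128.0.0: MATCH
  /22 67.79.200.0: no
  /0 0.0.0.0: MATCH
Selected: next-hop 80.1.4.174 via eth2 (matched /9)


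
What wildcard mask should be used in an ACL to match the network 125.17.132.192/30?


Subnet mask: 255.255.255.252
Wildcard = 255.255.255.255 - subnet mask
255 - 255 = 0
255 - 255 = 0
255 - 255 = 0
255 - 252 = 3
Wildcard: 0.0.0.3


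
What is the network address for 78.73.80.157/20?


IP:   01001110.01001001.01010000.10011101
Mask: 11111111.11111111.11110000.00000000
AND operation:
Net:  01001110.01001001.01010000.00000000
Network: 78.73.80.0/20


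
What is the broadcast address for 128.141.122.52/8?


Network: 128.0.0.0/8
Host bits = 24
Set all host bits to 1:
Broadcast: 128.255.255.255


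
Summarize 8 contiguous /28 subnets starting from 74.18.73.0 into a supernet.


Original prefix: /28
Number of subnets: 8 = 2^3
New prefix = 28 - 3 = 25
Supernet: 74.18.73.0/25


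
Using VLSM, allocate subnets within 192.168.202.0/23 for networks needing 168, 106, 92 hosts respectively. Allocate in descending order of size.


168 hosts -> /24 (254 usable): 192.168.202.0/24
106 hosts -> /25 (126 usable): 192.168.203.0/25
92 hosts -> /25 (126 usable): 192.168.203.128/25
Allocation: 192.168.202.0/24 (168 hosts, 254 usable); 192.168.203.0/25 (106 hosts, 126 usable); 192.168.203.128/25 (92 hosts, 126 usable)


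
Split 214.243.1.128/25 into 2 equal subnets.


New prefix = 25 + 1 = 26
Each subnet has 64 addresses
  214.243.1.128/26
  214.243.1.192/26
Subnets: 214.243.1.128/26, 214.243.1.192/26


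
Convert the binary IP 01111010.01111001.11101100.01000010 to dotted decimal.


01111010 = 122
01111001 = 121
11101100 = 236
01000010 = 66
IP: 122.121.236.66


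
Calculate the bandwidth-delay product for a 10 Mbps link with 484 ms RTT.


BDP = bandwidth * RTT
= 10 Mbps * 484 ms
= 10 * 1e6 * 484 / 1000 bits
= 4840000 bits
= 605000 bytes
= 590.8203 KB
BDP = 4840000 bits (605000 bytes)


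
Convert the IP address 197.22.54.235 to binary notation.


197 = 11000101
22 = 00010110
54 = 00110110
235 = 11101011
Binary: 11000101.00010110.00110110.11101011


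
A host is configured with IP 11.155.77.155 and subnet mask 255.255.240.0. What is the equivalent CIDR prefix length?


Binary: 11111111.11111111.11110000.00000000
Count leading 1s
Prefix: /20


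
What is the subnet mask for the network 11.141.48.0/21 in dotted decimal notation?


/21 means 21 network bits, 11 host bits
Binary: 11111111111111111111100000000000
Mask: 255.255.248.0


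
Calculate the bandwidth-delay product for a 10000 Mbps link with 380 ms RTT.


BDP = bandwidth * RTT
= 10000 Mbps * 380 ms
= 10000 * 1e6 * 380 / 1000 bits
= 3800000000 bits
= 475000000 bytes
= 463867.1875 KB
BDP = 3800000000 bits (475000000 bytes)


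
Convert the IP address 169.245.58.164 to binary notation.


169 = 10101001
245 = 11110101
58 = 00111010
164 = 10100100
Binary: 10101001.11110101.00111010.10100100


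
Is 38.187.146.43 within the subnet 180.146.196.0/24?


Subnet network: 180.146.196.0
Test IP AND mask: 38.187.146.0
No, 38.187.146.43 is not in 180.146.196.0/24


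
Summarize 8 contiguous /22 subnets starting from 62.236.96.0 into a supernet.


Original prefix: /22
Number of subnets: 8 = 2^3
New prefix = 22 - 3 = 19
Supernet: 62.236.96.0/19


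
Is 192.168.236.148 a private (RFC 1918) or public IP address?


RFC 1918 private ranges:
  10.0.0.0/8 (10.0.0.0 - 10.255.255.255)
  172.16.0.0/12 (172.16.0.0 - 172.31.255.255)
  192.168.0.0/16 (192.168.0.0 - 192.168.255.255)
Private (in 192.168.0.0/16)


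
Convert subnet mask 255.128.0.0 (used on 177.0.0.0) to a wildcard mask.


Subnet mask: 255.128.0.0
Wildcard = 255.255.255.255 - subnet mask
255 - 255 = 0
255 - 128 = 127
255 - 0 = 255
255 - 0 = 255
Wildcard: 0.127.255.255


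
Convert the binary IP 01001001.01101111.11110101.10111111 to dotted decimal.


01001001 = 73
01101111 = 111
11110101 = 245
10111111 = 191
IP: 73.111.245.191


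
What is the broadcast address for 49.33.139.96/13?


Network: 49.32.0.0/13
Host bits = 19
Set all host bits to 1:
Broadcast: 49.39.255.255


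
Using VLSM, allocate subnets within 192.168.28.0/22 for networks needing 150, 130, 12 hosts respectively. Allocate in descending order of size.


150 hosts -> /24 (254 usable): 192.168.28.0/24
130 hosts -> /24 (254 usable): 192.168.29.0/24
12 hosts -> /28 (14 usable): 192.168.30.0/28
Allocation: 192.168.28.0/24 (150 hosts, 254 usable); 192.168.29.0/24 (130 hosts, 254 usable); 192.168.30.0/28 (12 hosts, 14 usable)


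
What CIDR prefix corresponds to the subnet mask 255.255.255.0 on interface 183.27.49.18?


Binary: 11111111.11111111.11111111.00000000
Count leading 1s
Prefix: /24


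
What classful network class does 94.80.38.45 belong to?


First octet: 94
Binary: 01011110
0xxxxxxx -> Class A (1-126)
Class A, default mask 255.0.0.0 (/8)


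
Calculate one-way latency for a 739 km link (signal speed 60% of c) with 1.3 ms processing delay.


Speed = 0.6 * 3e5 km/s = 180000 km/s
Propagation delay = 739 / 180000 = 0.0041 s = 4.1056 ms
Processing delay = 1.3 ms
Total one-way latency = 5.4056 ms


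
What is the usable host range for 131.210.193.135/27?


Network: 131.210.193.128
Broadcast: 131.210.193.159
First usable = network + 1
Last usable = broadcast - 1
Range: 131.210.193.129 to 131.210.193.158


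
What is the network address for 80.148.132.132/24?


IP:   01010000.10010100.10000100.10000100
Mask: 11111111.11111111.11111111.00000000
AND operation:
Net:  01010000.10010100.10000100.00000000
Network: 80.148.132.0/24


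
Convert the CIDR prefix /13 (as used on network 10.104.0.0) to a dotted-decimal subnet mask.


/13 means 13 network bits, 19 host bits
Binary: 11111111111110000000000000000000
Mask: 255.248.0.0


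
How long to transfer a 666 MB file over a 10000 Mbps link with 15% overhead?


Effective throughput = 10000 * (1 - 15/100) = 8500 Mbps
File size in Mb = 666 * 8 = 5328 Mb
Time = 5328 / 8500
Time = 0.6268 seconds


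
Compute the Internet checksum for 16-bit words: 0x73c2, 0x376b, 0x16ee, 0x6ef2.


Sum all words (with carry folding):
+ 0x73c2 = 0x73c2
+ 0x376b = 0xab2d
+ 0x16ee = 0xc21b
+ 0x6ef2 = 0x310e
One's complement: ~0x310e
Checksum = 0xcef1


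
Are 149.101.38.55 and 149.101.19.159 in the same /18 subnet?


Mask: 255.255.192.0
149.101.38.55 AND mask = 149.101.0.0
149.101.19.159 AND mask = 149.101.0.0
Yes, same subnet (149.101.0.0)


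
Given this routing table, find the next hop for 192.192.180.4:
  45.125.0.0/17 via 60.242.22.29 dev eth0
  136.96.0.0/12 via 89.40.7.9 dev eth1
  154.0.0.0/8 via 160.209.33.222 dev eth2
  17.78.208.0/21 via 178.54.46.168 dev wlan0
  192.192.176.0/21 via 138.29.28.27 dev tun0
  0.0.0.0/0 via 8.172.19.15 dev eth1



Longest prefix match for 192.192.180.4:
  /17 45.125.0.0: no
  /12 136.96.0.0: no
  /8 154.0.0.0: no
  /21 17.78.208.0: no
  /21 192.192.176.0: MATCH
  /0 0.0.0.0: MATCH
Selected: next-hop 138.29.28.27 via tun0 (matched /21)


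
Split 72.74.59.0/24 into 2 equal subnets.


New prefix = 24 + 1 = 25
Each subnet has 128 addresses
  72.74.59.0/25
  72.74.59.128/25
Subnets: 72.74.59.0/25, 72.74.59.128/25


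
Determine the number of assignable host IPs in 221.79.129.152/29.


Host bits = 32 - 29 = 3
Total addresses = 2^3 = 8
Usable = total - 2 (network and broadcast)
Usable hosts: 6


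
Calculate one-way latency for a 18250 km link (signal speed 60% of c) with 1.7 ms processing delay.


Speed = 0.6 * 3e5 km/s = 180000 km/s
Propagation delay = 18250 / 180000 = 0.1014 s = 101.3889 ms
Processing delay = 1.7 ms
Total one-way latency = 103.0889 ms


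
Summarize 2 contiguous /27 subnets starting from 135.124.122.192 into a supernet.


Original prefix: /27
Number of subnets: 2 = 2^1
New prefix = 27 - 1 = 26
Supernet: 135.124.122.192/26


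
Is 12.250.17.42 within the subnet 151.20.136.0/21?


Subnet network: 151.20.136.0
Test IP AND mask: 12.250.16.0
No, 12.250.17.42 is not in 151.20.136.0/21


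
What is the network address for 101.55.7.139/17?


IP:   01100101.00110111.00000111.10001011
Mask: 11111111.11111111.10000000.00000000
AND operation:
Net:  01100101.00110111.00000000.00000000
Network: 101.55.0.0/17


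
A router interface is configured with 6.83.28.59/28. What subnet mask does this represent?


/28 means 28 network bits, 4 host bits
Binary: 11111111111111111111111111110000
Mask: 255.255.255.240
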